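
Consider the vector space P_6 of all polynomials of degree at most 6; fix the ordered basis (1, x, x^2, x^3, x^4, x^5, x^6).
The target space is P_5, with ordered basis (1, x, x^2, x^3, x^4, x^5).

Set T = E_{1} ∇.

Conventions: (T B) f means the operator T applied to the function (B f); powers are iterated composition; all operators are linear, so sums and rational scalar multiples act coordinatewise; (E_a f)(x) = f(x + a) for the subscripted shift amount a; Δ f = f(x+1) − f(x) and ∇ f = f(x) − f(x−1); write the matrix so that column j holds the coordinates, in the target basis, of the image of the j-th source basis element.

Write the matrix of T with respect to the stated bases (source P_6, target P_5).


image of 1: 0
image of x: 1
image of x^2: 2x + 1
image of x^3: 3x^2 + 3x + 1
image of x^4: 4x^3 + 6x^2 + 4x + 1
image of x^5: 5x^4 + 10x^3 + 10x^2 + 5x + 1
image of x^6: 6x^5 + 15x^4 + 20x^3 + 15x^2 + 6x + 1
each image's coordinates form column j of the matrix

the matrix is [[0, 1, 1, 1, 1, 1, 1]; [0, 0, 2, 3, 4, 5, 6]; [0, 0, 0, 3, 6, 10, 15]; [0, 0, 0, 0, 4, 10, 20]; [0, 0, 0, 0, 0, 5, 15]; [0, 0, 0, 0, 0, 0, 6]] (rows listed top to bottom)


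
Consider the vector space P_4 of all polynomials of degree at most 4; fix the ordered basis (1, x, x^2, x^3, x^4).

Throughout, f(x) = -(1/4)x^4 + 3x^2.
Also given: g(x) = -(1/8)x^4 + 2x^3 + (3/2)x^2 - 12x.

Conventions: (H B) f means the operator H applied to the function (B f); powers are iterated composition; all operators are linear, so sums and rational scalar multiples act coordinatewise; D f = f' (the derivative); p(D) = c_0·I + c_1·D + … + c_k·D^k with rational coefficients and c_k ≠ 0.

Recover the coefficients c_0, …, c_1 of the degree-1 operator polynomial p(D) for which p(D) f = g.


c_0 = 1/2, c_1 = -2

D^0 f = -(1/4)x^4 + 3x^2
D^1 f = -x^3 + 6x
matching coefficients of g against c_0 f + c_1 Df + … from the top degree down determines the c_i
solution: c_0 = 1/2, c_1 = -2


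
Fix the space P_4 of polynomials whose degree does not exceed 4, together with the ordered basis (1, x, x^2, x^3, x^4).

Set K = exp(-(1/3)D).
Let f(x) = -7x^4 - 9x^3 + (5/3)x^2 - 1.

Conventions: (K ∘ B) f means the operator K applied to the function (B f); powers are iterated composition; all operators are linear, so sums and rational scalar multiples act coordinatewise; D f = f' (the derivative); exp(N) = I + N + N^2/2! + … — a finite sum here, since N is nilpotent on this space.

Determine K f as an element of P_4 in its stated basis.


order-1 term: (28/3)x^3 + 9x^2 - (10/9)x
order-2 term: -(14/3)x^2 - 3x + 5/27
order-3 term: (28/27)x + 1/3
order-4 term: -7/81
the series for exp(-(1/3)D) f terminates at order 4
exp(-(1/3)D) f = -7x^4 + (1/3)x^3 + 6x^2 - (83/27)x - 46/81

g(x) = -7x^4 + (1/3)x^3 + 6x^2 - (83/27)x - 46/81


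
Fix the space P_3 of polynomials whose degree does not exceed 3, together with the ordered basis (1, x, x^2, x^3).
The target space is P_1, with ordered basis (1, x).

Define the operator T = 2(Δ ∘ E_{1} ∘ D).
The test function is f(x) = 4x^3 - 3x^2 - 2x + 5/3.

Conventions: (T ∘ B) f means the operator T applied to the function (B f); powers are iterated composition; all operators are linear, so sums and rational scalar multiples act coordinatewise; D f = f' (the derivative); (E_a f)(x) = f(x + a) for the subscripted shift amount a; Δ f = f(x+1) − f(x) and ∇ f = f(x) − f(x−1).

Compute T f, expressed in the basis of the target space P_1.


the result is g(x) = 48x + 60

D f = 12x^2 - 6x - 2
E_{1} D f = 12x^2 + 18x + 4
Δ E_{1} D f = 24x + 30
(2(Δ ∘ E_{1} ∘ D)) f = 48x + 60


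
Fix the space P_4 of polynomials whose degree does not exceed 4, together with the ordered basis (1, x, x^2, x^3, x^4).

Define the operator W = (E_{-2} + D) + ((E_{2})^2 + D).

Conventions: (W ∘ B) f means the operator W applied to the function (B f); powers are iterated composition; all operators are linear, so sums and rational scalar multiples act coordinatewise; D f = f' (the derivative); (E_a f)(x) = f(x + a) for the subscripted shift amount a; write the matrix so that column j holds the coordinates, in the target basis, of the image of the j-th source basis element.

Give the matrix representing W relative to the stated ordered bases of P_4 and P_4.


image of 1: 2
image of x: 2x + 4
image of x^2: 2x^2 + 8x + 20
image of x^3: 2x^3 + 12x^2 + 60x + 56
image of x^4: 2x^4 + 16x^3 + 120x^2 + 224x + 272
each image's coordinates form column j of the matrix

the matrix is [[2, 4, 20, 56, 272]; [0, 2, 8, 60, 224]; [0, 0, 2, 12, 120]; [0, 0, 0, 2, 16]; [0, 0, 0, 0, 2]] (rows listed top to bottom)


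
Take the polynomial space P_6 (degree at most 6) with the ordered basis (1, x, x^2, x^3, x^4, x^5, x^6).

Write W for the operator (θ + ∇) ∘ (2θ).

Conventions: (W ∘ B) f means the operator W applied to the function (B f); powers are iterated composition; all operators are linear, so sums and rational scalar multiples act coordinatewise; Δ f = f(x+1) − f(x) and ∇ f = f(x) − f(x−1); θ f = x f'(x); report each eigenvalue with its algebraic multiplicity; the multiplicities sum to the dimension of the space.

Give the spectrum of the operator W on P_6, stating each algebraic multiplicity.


image of 1: 0
image of x: 2x + 2
image of x^2: 8x^2 + 8x - 4
image of x^3: 18x^3 + 18x^2 - 18x + 6
image of x^4: 32x^4 + 32x^3 - 48x^2 + 32x - 8
image of x^5: 50x^5 + 50x^4 - 100x^3 + 100x^2 - 50x + 10
image of x^6: 72x^6 + 72x^5 - 180x^4 + 240x^3 - 180x^2 + 72x - 12
the matrix is upper triangular; its diagonal is (0, 2, 8, 18, 32, 50, 72)
for a triangular matrix the eigenvalues are the diagonal entries, with algebraic multiplicity their repetition count

λ = 0 (multiplicity 1), λ = 2 (multiplicity 1), λ = 8 (multiplicity 1), λ = 18 (multiplicity 1), λ = 32 (multiplicity 1), λ = 50 (multiplicity 1), λ = 72 (multiplicity 1)


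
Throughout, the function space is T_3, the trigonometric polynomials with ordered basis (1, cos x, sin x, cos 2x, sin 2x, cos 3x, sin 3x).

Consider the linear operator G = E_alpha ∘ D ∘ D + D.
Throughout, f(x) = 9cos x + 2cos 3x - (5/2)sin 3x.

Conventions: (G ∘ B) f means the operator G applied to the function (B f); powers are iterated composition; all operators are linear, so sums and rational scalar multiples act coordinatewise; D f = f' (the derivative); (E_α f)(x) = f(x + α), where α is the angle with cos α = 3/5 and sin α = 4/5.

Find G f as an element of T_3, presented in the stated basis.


D f = -9sin x - (15/2)cos 3x - 6sin 3x
D D f = -9cos x - 18cos 3x + (45/2)sin 3x
E_alpha D D f = -(27/5)cos x + (36/5)sin x + (3096/125)cos 3x - (3681/250)sin 3x
D f = -9sin x - (15/2)cos 3x - 6sin 3x
(E_alpha ∘ D ∘ D + D) f = -(27/5)cos x - (9/5)sin x + (4317/250)cos 3x - (5181/250)sin 3x

the result is g(x) = -(27/5)cos x - (9/5)sin x + (4317/250)cos 3x - (5181/250)sin 3x


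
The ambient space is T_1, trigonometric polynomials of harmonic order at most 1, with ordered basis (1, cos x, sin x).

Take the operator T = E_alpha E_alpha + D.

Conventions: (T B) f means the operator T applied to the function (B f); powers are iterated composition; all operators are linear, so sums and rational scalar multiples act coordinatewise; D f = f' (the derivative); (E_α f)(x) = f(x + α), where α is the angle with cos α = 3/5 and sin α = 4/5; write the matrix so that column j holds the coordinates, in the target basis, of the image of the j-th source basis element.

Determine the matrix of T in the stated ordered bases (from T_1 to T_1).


image of 1: 1
image of cos x: -(7/25)cos x - (49/25)sin x
image of sin x: (49/25)cos x - (7/25)sin x
each image's coordinates form column j of the matrix

the matrix is [[1, 0, 0]; [0, -7/25, 49/25]; [0, -49/25, -7/25]] (rows listed top to bottom)


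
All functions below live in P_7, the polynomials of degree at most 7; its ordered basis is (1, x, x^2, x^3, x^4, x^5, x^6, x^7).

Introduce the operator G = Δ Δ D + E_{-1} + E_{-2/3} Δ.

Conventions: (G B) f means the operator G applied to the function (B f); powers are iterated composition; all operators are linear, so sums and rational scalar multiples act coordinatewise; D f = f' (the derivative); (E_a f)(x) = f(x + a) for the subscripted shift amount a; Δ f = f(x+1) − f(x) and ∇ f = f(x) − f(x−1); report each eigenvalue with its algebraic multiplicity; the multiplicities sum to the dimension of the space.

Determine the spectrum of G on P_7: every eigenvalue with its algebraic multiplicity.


λ = 1 (multiplicity 8)

image of 1: 1
image of x: x
image of x^2: x^2 + 2/3
image of x^3: x^3 + 2x + 16/3
image of x^4: x^4 + 4x^2 + (64/3)x + 670/27
image of x^5: x^5 + (20/3)x^3 + (160/3)x^2 + (3350/27)x + 5600/81
image of x^6: x^6 + 10x^4 + (320/3)x^3 + (3350/9)x^2 + (11200/27)x + 14654/81
image of x^7: x^7 + 14x^5 + (560/3)x^4 + (23450/27)x^3 + (39200/27)x^2 + (102578/81)x + 315700/729
the matrix is upper triangular; its diagonal is (1, 1, 1, 1, 1, 1, 1, 1)
for a triangular matrix the eigenvalues are the diagonal entries, with algebraic multiplicity their repetition count


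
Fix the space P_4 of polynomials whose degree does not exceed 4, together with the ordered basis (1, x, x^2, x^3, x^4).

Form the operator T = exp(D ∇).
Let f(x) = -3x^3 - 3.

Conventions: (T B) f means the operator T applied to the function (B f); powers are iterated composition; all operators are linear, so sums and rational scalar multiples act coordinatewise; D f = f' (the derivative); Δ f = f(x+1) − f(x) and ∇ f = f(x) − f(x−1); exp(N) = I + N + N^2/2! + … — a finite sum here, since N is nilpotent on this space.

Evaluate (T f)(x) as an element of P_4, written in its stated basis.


order-1 term: -18x + 9
the series for exp(D ∇) f terminates at order 1
exp(D ∇) f = -3x^3 - 18x + 6

the result is g(x) = -3x^3 - 18x + 6


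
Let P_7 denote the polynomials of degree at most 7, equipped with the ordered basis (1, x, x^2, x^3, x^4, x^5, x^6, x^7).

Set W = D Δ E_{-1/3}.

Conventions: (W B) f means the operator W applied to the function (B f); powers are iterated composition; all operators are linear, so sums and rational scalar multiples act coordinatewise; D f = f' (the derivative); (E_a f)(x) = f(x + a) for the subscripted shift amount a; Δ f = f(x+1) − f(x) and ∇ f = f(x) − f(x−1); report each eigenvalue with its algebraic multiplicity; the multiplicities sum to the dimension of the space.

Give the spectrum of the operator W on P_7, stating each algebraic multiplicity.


image of 1: 0
image of x: 0
image of x^2: 2
image of x^3: 6x + 1
image of x^4: 12x^2 + 4x + 4/3
image of x^5: 20x^3 + 10x^2 + (20/3)x + 25/27
image of x^6: 30x^4 + 20x^3 + 20x^2 + (50/9)x + 22/27
image of x^7: 42x^5 + 35x^4 + (140/3)x^3 + (175/9)x^2 + (154/27)x + 49/81
the matrix is upper triangular; its diagonal is (0, 0, 0, 0, 0, 0, 0, 0)
for a triangular matrix the eigenvalues are the diagonal entries, with algebraic multiplicity their repetition count

λ = 0 (multiplicity 8)


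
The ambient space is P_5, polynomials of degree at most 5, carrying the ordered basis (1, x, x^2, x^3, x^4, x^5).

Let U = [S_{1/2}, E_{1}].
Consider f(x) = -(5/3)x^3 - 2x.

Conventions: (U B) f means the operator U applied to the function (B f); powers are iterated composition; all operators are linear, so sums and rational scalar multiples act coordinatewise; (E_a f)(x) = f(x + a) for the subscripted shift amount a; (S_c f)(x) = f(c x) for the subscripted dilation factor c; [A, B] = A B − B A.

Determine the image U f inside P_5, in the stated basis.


E_{1} f = -(5/3)x^3 - 5x^2 - 7x - 11/3
S_{1/2} E_{1} f = -(5/24)x^3 - (5/4)x^2 - (7/2)x - 11/3
S_{1/2} f = -(5/24)x^3 - x
E_{1} S_{1/2} f = -(5/24)x^3 - (5/8)x^2 - (13/8)x - 29/24
[S_{1/2}, E_{1}] f = -(5/8)x^2 - (15/8)x - 59/24

the result is g(x) = -(5/8)x^2 - (15/8)x - 59/24


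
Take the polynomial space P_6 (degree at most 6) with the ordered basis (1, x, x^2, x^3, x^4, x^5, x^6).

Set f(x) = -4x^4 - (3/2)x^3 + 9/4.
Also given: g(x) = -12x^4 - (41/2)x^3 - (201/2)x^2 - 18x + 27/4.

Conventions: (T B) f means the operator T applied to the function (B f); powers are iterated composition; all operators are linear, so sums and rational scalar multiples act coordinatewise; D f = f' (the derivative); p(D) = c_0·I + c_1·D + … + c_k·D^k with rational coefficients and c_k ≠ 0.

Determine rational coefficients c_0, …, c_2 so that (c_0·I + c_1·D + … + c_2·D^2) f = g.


p(D) = 3·I + D + 2·D^2, i.e. c_0 = 3, c_1 = 1, c_2 = 2

D^0 f = -4x^4 - (3/2)x^3 + 9/4
D^1 f = -16x^3 - (9/2)x^2
D^2 f = -48x^2 - 9x
matching coefficients of g against c_0 f + c_1 Df + … from the top degree down determines the c_i
solution: c_0 = 3, c_1 = 1, c_2 = 2


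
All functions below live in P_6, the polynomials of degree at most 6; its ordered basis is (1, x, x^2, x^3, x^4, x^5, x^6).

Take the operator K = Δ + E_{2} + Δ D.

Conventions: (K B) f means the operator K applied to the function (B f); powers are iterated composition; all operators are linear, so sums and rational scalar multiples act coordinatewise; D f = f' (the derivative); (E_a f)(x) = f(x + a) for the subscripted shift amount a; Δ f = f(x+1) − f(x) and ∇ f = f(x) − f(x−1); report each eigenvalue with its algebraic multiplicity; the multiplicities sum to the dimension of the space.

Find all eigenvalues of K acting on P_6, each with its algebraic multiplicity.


image of 1: 1
image of x: x + 3
image of x^2: x^2 + 6x + 7
image of x^3: x^3 + 9x^2 + 21x + 12
image of x^4: x^4 + 12x^3 + 42x^2 + 48x + 21
image of x^5: x^5 + 15x^4 + 70x^3 + 120x^2 + 105x + 38
image of x^6: x^6 + 18x^5 + 105x^4 + 240x^3 + 315x^2 + 228x + 71
the matrix is upper triangular; its diagonal is (1, 1, 1, 1, 1, 1, 1)
for a triangular matrix the eigenvalues are the diagonal entries, with algebraic multiplicity their repetition count

λ = 1 (multiplicity 7)


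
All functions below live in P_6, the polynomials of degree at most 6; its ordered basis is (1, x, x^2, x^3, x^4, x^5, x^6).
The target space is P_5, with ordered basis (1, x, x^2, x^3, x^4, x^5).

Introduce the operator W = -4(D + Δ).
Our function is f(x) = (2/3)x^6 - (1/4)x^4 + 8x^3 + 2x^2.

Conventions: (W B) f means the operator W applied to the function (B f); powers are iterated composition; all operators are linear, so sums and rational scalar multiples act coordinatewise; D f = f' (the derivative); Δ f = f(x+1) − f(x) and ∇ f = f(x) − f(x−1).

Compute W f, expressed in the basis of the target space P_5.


D f = 4x^5 - x^3 + 24x^2 + 4x
Δ f = 4x^5 + 10x^4 + (37/3)x^3 + (65/2)x^2 + 31x + 125/12
(D + Δ) f = 8x^5 + 10x^4 + (34/3)x^3 + (113/2)x^2 + 35x + 125/12
(-4(D + Δ)) f = -32x^5 - 40x^4 - (136/3)x^3 - 226x^2 - 140x - 125/3

g(x) = -32x^5 - 40x^4 - (136/3)x^3 - 226x^2 - 140x - 125/3


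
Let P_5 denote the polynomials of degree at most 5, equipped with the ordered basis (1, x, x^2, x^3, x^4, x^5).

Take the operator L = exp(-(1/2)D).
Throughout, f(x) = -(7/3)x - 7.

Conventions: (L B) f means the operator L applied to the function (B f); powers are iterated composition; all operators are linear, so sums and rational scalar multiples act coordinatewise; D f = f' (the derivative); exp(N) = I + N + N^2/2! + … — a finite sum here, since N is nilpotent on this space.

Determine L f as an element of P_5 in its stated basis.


order-1 term: 7/6
the series for exp(-(1/2)D) f terminates at order 1
exp(-(1/2)D) f = -(7/3)x - 35/6

the image equals g(x) = -(7/3)x - 35/6


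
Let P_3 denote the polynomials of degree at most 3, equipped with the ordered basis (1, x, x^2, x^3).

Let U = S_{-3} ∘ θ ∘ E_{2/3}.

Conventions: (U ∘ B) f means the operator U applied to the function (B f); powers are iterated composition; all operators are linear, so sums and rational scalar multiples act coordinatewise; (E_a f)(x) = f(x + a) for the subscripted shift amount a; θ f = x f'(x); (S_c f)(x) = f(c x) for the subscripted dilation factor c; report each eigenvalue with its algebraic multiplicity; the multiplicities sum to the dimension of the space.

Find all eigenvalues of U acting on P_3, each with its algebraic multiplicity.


image of 1: 0
image of x: -3x
image of x^2: 18x^2 - 4x
image of x^3: -81x^3 + 36x^2 - 4x
the matrix is upper triangular; its diagonal is (0, -3, 18, -81)
for a triangular matrix the eigenvalues are the diagonal entries, with algebraic multiplicity their repetition count

λ = -81 (multiplicity 1), λ = -3 (multiplicity 1), λ = 0 (multiplicity 1), λ = 18 (multiplicity 1)


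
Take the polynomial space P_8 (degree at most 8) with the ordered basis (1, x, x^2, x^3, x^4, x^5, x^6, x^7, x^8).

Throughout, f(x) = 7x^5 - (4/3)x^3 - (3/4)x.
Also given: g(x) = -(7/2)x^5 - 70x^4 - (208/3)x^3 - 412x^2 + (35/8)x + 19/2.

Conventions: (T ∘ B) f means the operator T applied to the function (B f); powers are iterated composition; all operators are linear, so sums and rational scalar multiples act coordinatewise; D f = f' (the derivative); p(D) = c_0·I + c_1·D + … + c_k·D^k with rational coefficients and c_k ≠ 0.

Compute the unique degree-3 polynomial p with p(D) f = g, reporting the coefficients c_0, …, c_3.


c_0 = -1/2, c_1 = -2, c_2 = -1/2, c_3 = -1

D^0 f = 7x^5 - (4/3)x^3 - (3/4)x
D^1 f = 35x^4 - 4x^2 - 3/4
D^2 f = 140x^3 - 8x
D^3 f = 420x^2 - 8
matching coefficients of g against c_0 f + c_1 Df + … from the top degree down determines the c_i
solution: c_0 = -1/2, c_1 = -2, c_2 = -1/2, c_3 = -1


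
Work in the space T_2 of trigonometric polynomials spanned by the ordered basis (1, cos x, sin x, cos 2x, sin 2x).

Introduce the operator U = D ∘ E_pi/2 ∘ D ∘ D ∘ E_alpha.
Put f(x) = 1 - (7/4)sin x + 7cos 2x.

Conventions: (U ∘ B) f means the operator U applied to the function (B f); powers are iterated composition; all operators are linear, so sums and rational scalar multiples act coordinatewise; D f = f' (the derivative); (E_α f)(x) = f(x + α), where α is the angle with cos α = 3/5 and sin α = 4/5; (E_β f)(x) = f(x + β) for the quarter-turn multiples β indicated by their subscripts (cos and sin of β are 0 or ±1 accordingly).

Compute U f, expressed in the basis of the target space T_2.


the result is g(x) = -(7/5)cos x - (21/20)sin x - (1344/25)cos 2x + (392/25)sin 2x

E_alpha f = 1 - (7/5)cos x - (21/20)sin x - (49/25)cos 2x - (168/25)sin 2x
D E_alpha f = -(21/20)cos x + (7/5)sin x - (336/25)cos 2x + (98/25)sin 2x
D D E_alpha f = (7/5)cos x + (21/20)sin x + (196/25)cos 2x + (672/25)sin 2x
E_pi/2 D D E_alpha f = (21/20)cos x - (7/5)sin x - (196/25)cos 2x - (672/25)sin 2x
D (E_pi/2 ∘ D ∘ D) E_alpha f = -(7/5)cos x - (21/20)sin x - (1344/25)cos 2x + (392/25)sin 2x


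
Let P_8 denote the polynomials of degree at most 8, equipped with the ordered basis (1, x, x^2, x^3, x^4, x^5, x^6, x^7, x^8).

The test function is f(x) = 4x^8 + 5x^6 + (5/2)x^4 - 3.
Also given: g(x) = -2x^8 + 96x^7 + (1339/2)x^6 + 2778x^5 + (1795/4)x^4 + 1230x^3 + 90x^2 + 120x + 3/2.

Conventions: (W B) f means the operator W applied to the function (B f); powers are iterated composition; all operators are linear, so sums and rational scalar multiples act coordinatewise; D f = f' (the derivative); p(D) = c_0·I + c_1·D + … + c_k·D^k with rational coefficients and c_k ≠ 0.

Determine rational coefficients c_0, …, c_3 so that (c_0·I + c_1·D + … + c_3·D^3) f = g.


p(D) = -(1/2)·I + 3·D + 3·D^2 + 2·D^3, i.e. c_0 = -1/2, c_1 = 3, c_2 = 3, c_3 = 2

D^0 f = 4x^8 + 5x^6 + (5/2)x^4 - 3
D^1 f = 32x^7 + 30x^5 + 10x^3
D^2 f = 224x^6 + 150x^4 + 30x^2
D^3 f = 1344x^5 + 600x^3 + 60x
matching coefficients of g against c_0 f + c_1 Df + … from the top degree down determines the c_i
solution: c_0 = -1/2, c_1 = 3, c_2 = 3, c_3 = 2


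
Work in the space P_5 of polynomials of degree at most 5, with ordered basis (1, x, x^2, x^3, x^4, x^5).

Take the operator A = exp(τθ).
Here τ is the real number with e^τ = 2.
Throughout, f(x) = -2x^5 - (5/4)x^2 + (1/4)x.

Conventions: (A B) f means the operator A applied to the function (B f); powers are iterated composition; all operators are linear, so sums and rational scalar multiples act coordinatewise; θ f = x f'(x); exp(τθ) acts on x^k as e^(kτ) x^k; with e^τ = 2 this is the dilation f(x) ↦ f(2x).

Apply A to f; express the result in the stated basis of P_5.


exp(τθ) x^k = e^(kτ) x^k; with e^τ = 2 this sends x^k to 2^k x^k
x ↦ 2 x
x^2 ↦ 4 x^2
x^5 ↦ 32 x^5
applying this coordinatewise to f: exp(τθ) f = -64x^5 - 5x^2 + (1/2)x

g(x) = -64x^5 - 5x^2 + (1/2)x


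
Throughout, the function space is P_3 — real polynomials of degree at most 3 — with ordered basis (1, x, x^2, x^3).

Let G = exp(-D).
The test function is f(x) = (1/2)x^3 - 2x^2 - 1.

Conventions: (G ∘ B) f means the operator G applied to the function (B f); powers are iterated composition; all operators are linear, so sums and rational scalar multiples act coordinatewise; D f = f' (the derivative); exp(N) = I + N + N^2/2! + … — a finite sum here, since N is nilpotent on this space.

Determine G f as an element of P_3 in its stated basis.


order-1 term: -(3/2)x^2 + 4x
order-2 term: (3/2)x - 2
order-3 term: -1/2
the series for exp(-D) f terminates at order 3
exp(-D) f = (1/2)x^3 - (7/2)x^2 + (11/2)x - 7/2

g(x) = (1/2)x^3 - (7/2)x^2 + (11/2)x - 7/2


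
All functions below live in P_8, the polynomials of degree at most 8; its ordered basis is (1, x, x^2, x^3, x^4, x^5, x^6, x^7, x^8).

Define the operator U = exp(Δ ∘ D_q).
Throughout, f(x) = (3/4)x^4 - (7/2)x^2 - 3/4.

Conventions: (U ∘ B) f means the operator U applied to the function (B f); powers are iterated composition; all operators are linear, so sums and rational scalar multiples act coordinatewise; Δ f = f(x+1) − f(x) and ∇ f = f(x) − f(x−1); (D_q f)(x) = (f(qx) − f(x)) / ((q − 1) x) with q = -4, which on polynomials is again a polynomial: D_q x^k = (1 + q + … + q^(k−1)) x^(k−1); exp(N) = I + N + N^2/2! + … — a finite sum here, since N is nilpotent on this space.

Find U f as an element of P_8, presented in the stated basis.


order-1 term: -(459/4)x^2 - (459/4)x - 111/4
order-2 term: 1377/8
the series for exp(Δ ∘ D_q) f terminates at order 2
exp(Δ ∘ D_q) f = (3/4)x^4 - (473/4)x^2 - (459/4)x + 1149/8

the image equals g(x) = (3/4)x^4 - (473/4)x^2 - (459/4)x + 1149/8


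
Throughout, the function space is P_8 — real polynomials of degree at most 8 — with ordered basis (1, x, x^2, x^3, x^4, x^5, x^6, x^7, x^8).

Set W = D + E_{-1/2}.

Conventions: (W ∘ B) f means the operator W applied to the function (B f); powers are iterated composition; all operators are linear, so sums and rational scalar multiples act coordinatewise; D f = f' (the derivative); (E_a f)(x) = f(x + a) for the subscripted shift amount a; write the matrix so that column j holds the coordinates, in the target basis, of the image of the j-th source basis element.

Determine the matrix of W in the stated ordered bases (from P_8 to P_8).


the matrix is [[1, 1/2, 1/4, -1/8, 1/16, -1/32, 1/64, -1/128, 1/256]; [0, 1, 1, 3/4, -1/2, 5/16, -3/16, 7/64, -1/16]; [0, 0, 1, 3/2, 3/2, -5/4, 15/16, -21/32, 7/16]; [0, 0, 0, 1, 2, 5/2, -5/2, 35/16, -7/4]; [0, 0, 0, 0, 1, 5/2, 15/4, -35/8, 35/8]; [0, 0, 0, 0, 0, 1, 3, 21/4, -7]; [0, 0, 0, 0, 0, 0, 1, 7/2, 7]; [0, 0, 0, 0, 0, 0, 0, 1, 4]; [0, 0, 0, 0, 0, 0, 0, 0, 1]] (rows listed top to bottom)

image of 1: 1
image of x: x + 1/2
image of x^2: x^2 + x + 1/4
image of x^3: x^3 + (3/2)x^2 + (3/4)x - 1/8
image of x^4: x^4 + 2x^3 + (3/2)x^2 - (1/2)x + 1/16
image of x^5: x^5 + (5/2)x^4 + (5/2)x^3 - (5/4)x^2 + (5/16)x - 1/32
image of x^6: x^6 + 3x^5 + (15/4)x^4 - (5/2)x^3 + (15/16)x^2 - (3/16)x + 1/64
image of x^7: x^7 + (7/2)x^6 + (21/4)x^5 - (35/8)x^4 + (35/16)x^3 - (21/32)x^2 + (7/64)x - 1/128
image of x^8: x^8 + 4x^7 + 7x^6 - 7x^5 + (35/8)x^4 - (7/4)x^3 + (7/16)x^2 - (1/16)x + 1/256
each image's coordinates form column j of the matrix


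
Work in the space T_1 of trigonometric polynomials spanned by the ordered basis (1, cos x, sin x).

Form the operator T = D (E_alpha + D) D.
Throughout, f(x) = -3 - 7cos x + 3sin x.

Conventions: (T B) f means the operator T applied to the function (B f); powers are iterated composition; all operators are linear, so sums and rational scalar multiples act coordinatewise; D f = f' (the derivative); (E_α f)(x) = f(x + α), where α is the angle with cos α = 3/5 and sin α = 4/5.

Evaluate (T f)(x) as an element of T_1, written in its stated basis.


D f = 3cos x + 7sin x
E_alpha D f = (37/5)cos x + (9/5)sin x
D D f = 7cos x - 3sin x
(E_alpha + D) D f = (72/5)cos x - (6/5)sin x
D (E_alpha + D) D f = -(6/5)cos x - (72/5)sin x

the result is g(x) = -(6/5)cos x - (72/5)sin x


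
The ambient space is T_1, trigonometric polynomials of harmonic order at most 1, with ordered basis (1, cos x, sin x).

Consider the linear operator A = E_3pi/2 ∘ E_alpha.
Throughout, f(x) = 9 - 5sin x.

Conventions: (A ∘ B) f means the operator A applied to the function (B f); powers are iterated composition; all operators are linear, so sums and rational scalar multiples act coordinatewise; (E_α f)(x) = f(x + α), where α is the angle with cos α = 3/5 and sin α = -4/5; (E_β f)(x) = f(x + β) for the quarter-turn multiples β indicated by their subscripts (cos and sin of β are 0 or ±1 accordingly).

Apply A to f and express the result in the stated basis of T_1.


E_alpha f = 9 + 4cos x - 3sin x
E_3pi/2 E_alpha f = 9 + 3cos x + 4sin x

the image equals g(x) = 9 + 3cos x + 4sin x


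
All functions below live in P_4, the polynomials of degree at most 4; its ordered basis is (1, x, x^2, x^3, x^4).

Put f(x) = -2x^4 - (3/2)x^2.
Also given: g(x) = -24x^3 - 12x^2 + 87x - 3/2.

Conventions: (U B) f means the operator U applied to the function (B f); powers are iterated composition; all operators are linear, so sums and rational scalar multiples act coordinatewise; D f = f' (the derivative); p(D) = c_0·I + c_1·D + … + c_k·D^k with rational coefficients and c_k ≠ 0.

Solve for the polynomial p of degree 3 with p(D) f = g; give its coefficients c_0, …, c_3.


D^0 f = -2x^4 - (3/2)x^2
D^1 f = -8x^3 - 3x
D^2 f = -24x^2 - 3
D^3 f = -48x
matching coefficients of g against c_0 f + c_1 Df + … from the top degree down determines the c_i
solution: c_0 = 0, c_1 = 3, c_2 = 1/2, c_3 = -2

p(D) = 3·D + (1/2)·D^2 − 2·D^3, i.e. c_0 = 0, c_1 = 3, c_2 = 1/2, c_3 = -2


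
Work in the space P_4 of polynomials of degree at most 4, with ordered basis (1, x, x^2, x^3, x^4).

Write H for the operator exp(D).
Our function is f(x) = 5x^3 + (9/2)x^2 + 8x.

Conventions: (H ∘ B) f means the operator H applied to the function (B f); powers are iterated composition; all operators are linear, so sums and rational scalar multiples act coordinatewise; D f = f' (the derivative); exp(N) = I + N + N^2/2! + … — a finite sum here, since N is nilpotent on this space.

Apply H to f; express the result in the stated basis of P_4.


order-1 term: 15x^2 + 9x + 8
order-2 term: 15x + 9/2
order-3 term: 5
the series for exp(D) f terminates at order 3
exp(D) f = 5x^3 + (39/2)x^2 + 32x + 35/2

the image equals g(x) = 5x^3 + (39/2)x^2 + 32x + 35/2


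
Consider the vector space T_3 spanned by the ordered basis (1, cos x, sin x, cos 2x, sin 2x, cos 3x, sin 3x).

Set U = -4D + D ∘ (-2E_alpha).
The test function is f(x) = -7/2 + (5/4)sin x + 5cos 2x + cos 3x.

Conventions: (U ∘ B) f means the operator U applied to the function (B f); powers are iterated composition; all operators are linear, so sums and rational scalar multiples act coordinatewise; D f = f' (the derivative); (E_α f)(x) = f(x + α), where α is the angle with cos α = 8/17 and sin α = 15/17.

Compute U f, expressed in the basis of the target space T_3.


D f = (5/4)cos x - 10sin 2x - 3sin 3x
(-4D) f = -5cos x + 40sin 2x + 12sin 3x
E_alpha f = -7/2 + (75/68)cos x + (10/17)sin x - (805/289)cos 2x - (1200/289)sin 2x - (4888/4913)cos 3x + (495/4913)sin 3x
(-2E_alpha) f = 7 - (75/34)cos x - (20/17)sin x + (1610/289)cos 2x + (2400/289)sin 2x + (9776/4913)cos 3x - (990/4913)sin 3x
D (-2E_alpha) f = -(20/17)cos x + (75/34)sin x + (4800/289)cos 2x - (3220/289)sin 2x - (2970/4913)cos 3x - (29328/4913)sin 3x
(-4D + D ∘ (-2E_alpha)) f = -(105/17)cos x + (75/34)sin x + (4800/289)cos 2x + (8340/289)sin 2x - (2970/4913)cos 3x + (29628/4913)sin 3x

the result is g(x) = -(105/17)cos x + (75/34)sin x + (4800/289)cos 2x + (8340/289)sin 2x - (2970/4913)cos 3x + (29628/4913)sin 3x


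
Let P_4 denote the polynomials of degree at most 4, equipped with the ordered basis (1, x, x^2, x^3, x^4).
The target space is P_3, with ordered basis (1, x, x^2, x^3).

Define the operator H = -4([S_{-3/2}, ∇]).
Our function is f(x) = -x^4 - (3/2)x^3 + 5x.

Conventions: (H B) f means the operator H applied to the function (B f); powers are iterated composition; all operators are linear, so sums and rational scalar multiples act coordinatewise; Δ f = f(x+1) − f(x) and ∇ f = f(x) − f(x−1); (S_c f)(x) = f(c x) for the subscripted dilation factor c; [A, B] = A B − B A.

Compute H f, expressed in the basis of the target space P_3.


∇ f = -4x^3 + (3/2)x^2 + (1/2)x + 9/2
S_{-3/2} ∇ f = (27/2)x^3 + (27/8)x^2 - (3/4)x + 9/2
S_{-3/2} f = -(81/16)x^4 + (81/16)x^3 - (15/2)x
∇ S_{-3/2} f = -(81/4)x^3 + (729/16)x^2 - (567/16)x + 21/8
[S_{-3/2}, ∇] f = (135/4)x^3 - (675/16)x^2 + (555/16)x + 15/8
(-4([S_{-3/2}, ∇])) f = -135x^3 + (675/4)x^2 - (555/4)x - 15/2

the result is g(x) = -135x^3 + (675/4)x^2 - (555/4)x - 15/2


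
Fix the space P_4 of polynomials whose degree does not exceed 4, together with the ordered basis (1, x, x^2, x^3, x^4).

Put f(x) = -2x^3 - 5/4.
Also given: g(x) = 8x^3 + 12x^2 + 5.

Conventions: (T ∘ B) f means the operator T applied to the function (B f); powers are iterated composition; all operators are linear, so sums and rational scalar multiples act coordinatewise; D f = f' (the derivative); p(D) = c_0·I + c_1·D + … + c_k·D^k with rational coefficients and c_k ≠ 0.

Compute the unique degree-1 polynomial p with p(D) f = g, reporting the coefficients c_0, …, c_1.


D^0 f = -2x^3 - 5/4
D^1 f = -6x^2
matching coefficients of g against c_0 f + c_1 Df + … from the top degree down determines the c_i
solution: c_0 = -4, c_1 = -2

c_0 = -4, c_1 = -2


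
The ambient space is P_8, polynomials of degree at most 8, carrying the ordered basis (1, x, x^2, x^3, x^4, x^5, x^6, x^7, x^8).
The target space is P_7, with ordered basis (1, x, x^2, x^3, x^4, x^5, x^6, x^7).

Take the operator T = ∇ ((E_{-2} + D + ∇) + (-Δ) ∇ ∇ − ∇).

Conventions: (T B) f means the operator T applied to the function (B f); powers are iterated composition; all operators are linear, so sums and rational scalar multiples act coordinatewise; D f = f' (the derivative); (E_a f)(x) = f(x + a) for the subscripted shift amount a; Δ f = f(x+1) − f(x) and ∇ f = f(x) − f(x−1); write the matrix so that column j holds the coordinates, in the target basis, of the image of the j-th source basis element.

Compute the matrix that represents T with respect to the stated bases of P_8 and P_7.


image of 1: 0
image of x: 1
image of x^2: 2x - 3
image of x^3: 3x^2 - 9x + 16
image of x^4: 4x^3 - 18x^2 + 64x - 85
image of x^5: 5x^4 - 30x^3 + 160x^2 - 425x + 326
image of x^6: 6x^5 - 45x^4 + 320x^3 - 1275x^2 + 1956x - 1139
image of x^7: 7x^6 - 63x^5 + 560x^4 - 2975x^3 + 6846x^2 - 7973x + 3732
image of x^8: 8x^7 - 84x^6 + 896x^5 - 5950x^4 + 18256x^3 - 31892x^2 + 29856x - 11841
each image's coordinates form column j of the matrix

the matrix is [[0, 1, -3, 16, -85, 326, -1139, 3732, -11841]; [0, 0, 2, -9, 64, -425, 1956, -7973, 29856]; [0, 0, 0, 3, -18, 160, -1275, 6846, -31892]; [0, 0, 0, 0, 4, -30, 320, -2975, 18256]; [0, 0, 0, 0, 0, 5, -45, 560, -5950]; [0, 0, 0, 0, 0, 0, 6, -63, 896]; [0, 0, 0, 0, 0, 0, 0, 7, -84]; [0, 0, 0, 0, 0, 0, 0, 0, 8]] (rows listed top to bottom)


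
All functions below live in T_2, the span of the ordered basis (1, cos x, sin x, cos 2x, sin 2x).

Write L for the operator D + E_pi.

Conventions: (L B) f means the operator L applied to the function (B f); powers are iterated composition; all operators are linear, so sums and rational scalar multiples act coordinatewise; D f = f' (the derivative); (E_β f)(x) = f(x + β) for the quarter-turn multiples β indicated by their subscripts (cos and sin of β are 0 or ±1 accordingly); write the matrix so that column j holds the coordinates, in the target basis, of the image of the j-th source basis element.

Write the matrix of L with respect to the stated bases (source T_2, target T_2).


the matrix is [[1, 0, 0, 0, 0]; [0, -1, 1, 0, 0]; [0, -1, -1, 0, 0]; [0, 0, 0, 1, 2]; [0, 0, 0, -2, 1]] (rows listed top to bottom)

image of 1: 1
image of cos x: -cos x - sin x
image of sin x: cos x - sin x
image of cos 2x: cos 2x - 2sin 2x
image of sin 2x: 2cos 2x + sin 2x
each image's coordinates form column j of the matrix


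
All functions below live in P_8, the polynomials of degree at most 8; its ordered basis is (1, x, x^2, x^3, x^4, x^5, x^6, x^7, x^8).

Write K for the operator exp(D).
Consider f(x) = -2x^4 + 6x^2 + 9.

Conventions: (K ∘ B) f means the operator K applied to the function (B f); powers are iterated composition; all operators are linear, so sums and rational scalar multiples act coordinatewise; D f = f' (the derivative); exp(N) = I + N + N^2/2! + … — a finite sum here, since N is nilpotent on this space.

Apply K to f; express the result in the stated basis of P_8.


g(x) = -2x^4 - 8x^3 - 6x^2 + 4x + 13

order-1 term: -8x^3 + 12x
order-2 term: -12x^2 + 6
order-3 term: -8x
order-4 term: -2
the series for exp(D) f terminates at order 4
exp(D) f = -2x^4 - 8x^3 - 6x^2 + 4x + 13


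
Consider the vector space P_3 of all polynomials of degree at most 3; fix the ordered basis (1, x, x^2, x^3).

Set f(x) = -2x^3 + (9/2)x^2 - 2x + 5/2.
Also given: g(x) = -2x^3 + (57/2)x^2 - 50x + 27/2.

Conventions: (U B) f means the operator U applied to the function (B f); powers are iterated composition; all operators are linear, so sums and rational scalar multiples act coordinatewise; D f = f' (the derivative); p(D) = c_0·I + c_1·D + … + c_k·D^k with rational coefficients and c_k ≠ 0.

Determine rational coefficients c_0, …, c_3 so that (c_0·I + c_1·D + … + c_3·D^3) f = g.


p(D) = I − 4·D + D^2 + (1/2)·D^3, i.e. c_0 = 1, c_1 = -4, c_2 = 1, c_3 = 1/2

D^0 f = -2x^3 + (9/2)x^2 - 2x + 5/2
D^1 f = -6x^2 + 9x - 2
D^2 f = -12x + 9
D^3 f = -12
matching coefficients of g against c_0 f + c_1 Df + … from the top degree down determines the c_i
solution: c_0 = 1, c_1 = -4, c_2 = 1, c_3 = 1/2


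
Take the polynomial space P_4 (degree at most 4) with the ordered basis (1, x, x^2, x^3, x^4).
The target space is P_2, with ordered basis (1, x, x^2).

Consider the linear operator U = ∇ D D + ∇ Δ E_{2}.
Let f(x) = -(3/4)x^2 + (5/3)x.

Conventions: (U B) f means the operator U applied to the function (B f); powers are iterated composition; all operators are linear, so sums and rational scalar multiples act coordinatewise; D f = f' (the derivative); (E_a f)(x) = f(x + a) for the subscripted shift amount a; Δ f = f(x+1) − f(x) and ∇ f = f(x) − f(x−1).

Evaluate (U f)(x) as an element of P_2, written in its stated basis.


D f = -(3/2)x + 5/3
D D f = -3/2
∇ D D f = 0
E_{2} f = -(3/4)x^2 - (4/3)x + 1/3
Δ E_{2} f = -(3/2)x - 25/12
∇ Δ E_{2} f = -3/2
(∇ D D + ∇ Δ E_{2}) f = -3/2

the image equals g(x) = -3/2


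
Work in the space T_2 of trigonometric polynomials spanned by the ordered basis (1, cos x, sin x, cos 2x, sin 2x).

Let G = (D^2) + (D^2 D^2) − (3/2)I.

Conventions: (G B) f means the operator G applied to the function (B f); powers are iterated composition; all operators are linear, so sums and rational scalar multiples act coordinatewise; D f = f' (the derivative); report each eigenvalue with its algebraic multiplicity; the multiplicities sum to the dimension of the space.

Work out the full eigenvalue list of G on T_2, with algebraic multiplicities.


λ = -3/2 (multiplicity 3), λ = 21/2 (multiplicity 2)

image of 1: -3/2
image of cos x: -(3/2)cos x
image of sin x: -(3/2)sin x
image of cos 2x: (21/2)cos 2x
image of sin 2x: (21/2)sin 2x
the matrix is diagonal; its diagonal is (-3/2, -3/2, -3/2, 21/2, 21/2)
for a triangular matrix the eigenvalues are the diagonal entries, with algebraic multiplicity their repetition count


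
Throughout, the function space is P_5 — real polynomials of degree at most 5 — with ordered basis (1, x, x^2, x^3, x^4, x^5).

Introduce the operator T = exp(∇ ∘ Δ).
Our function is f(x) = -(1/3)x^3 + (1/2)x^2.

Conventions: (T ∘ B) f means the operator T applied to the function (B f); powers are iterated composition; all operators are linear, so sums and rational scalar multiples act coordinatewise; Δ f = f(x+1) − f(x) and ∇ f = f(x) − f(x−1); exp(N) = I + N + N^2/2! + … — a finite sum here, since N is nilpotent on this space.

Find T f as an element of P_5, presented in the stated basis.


order-1 term: -2x + 1
the series for exp(∇ ∘ Δ) f terminates at order 1
exp(∇ ∘ Δ) f = -(1/3)x^3 + (1/2)x^2 - 2x + 1

g(x) = -(1/3)x^3 + (1/2)x^2 - 2x + 1


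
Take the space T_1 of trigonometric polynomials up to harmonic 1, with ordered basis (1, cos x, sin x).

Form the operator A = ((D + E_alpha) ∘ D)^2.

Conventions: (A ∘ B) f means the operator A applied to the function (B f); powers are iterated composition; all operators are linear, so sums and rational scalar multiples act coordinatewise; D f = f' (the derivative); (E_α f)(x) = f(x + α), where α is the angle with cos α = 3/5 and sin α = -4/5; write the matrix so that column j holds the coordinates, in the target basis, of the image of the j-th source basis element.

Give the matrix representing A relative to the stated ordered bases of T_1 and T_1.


image of 1: 0
image of cos x: -(8/25)cos x + (6/25)sin x
image of sin x: -(6/25)cos x - (8/25)sin x
each image's coordinates form column j of the matrix

the matrix is [[0, 0, 0]; [0, -8/25, -6/25]; [0, 6/25, -8/25]] (rows listed top to bottom)


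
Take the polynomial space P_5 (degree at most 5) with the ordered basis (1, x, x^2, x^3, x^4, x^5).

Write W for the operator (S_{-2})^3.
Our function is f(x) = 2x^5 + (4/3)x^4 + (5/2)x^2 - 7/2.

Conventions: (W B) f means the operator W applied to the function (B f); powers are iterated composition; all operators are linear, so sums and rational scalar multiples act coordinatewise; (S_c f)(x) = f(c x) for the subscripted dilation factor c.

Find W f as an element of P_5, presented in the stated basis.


the image equals g(x) = -65536x^5 + (16384/3)x^4 + 160x^2 - 7/2

S_{-2} f = -64x^5 + (64/3)x^4 + 10x^2 - 7/2
S_{-2} S_{-2} f = 2048x^5 + (1024/3)x^4 + 40x^2 - 7/2
S_{-2} S_{-2} S_{-2} f = -65536x^5 + (16384/3)x^4 + 160x^2 - 7/2


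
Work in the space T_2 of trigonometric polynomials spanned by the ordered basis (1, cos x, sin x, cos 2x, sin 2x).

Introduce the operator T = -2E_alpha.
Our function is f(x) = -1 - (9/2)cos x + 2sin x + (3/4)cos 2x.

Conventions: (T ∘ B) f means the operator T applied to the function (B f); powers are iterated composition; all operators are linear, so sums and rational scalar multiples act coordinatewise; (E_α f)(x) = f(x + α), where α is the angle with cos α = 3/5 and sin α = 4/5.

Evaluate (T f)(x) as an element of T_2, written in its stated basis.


g(x) = 2 + (11/5)cos x - (48/5)sin x + (21/50)cos 2x + (36/25)sin 2x

E_alpha f = -1 - (11/10)cos x + (24/5)sin x - (21/100)cos 2x - (18/25)sin 2x
(-2E_alpha) f = 2 + (11/5)cos x - (48/5)sin x + (21/50)cos 2x + (36/25)sin 2x


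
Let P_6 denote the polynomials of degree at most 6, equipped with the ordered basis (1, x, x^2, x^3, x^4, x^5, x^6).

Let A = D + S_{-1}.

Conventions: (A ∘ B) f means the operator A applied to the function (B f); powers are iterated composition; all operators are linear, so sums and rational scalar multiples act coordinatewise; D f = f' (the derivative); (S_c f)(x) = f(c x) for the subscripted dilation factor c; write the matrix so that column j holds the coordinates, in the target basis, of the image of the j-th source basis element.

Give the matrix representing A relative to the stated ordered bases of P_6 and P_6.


image of 1: 1
image of x: -x + 1
image of x^2: x^2 + 2x
image of x^3: -x^3 + 3x^2
image of x^4: x^4 + 4x^3
image of x^5: -x^5 + 5x^4
image of x^6: x^6 + 6x^5
each image's coordinates form column j of the matrix

the matrix is [[1, 1, 0, 0, 0, 0, 0]; [0, -1, 2, 0, 0, 0, 0]; [0, 0, 1, 3, 0, 0, 0]; [0, 0, 0, -1, 4, 0, 0]; [0, 0, 0, 0, 1, 5, 0]; [0, 0, 0, 0, 0, -1, 6]; [0, 0, 0, 0, 0, 0, 1]] (rows listed top to bottom)
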